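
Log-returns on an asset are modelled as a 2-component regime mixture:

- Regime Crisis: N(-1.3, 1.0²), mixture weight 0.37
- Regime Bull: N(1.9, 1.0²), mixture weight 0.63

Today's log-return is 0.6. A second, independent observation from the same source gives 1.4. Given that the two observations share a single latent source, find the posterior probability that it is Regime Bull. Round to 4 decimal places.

0.9934

P(component k | x) = P(Z=k)·f_k(x) / marginal(x), where marginal(x) = Σ_j P(Z=j)·f_j(x).
Since both observations come from the same component, the likelihood for component k is f_k(x₁)·f_k(x₂).
  f_Crisis = [(1/(1.0·√(2π)))·exp(−(0.6−-1.3)²/(2·1.0²)) = 0.398942·exp(-1.80500) = 0.0656158] × [0.0104209] = 0.000683778
  f_Bull = [(1/(1.0·√(2π)))·exp(−(0.6−1.9)²/(2·1.0²)) = 0.398942·exp(-0.84500) = 0.171369] × [0.352065] = 0.0603329
Multiply by the mixture weights:
  P(Z=Crisis)·f_Crisis = 0.37 × 0.000683778 = 0.000252998
  P(Z=Bull)·f_Bull = 0.63 × 0.0603329 = 0.0380098
Denominator: 0.000252998 + 0.0380098 = 0.0382627
P(Regime Bull | data) = 0.0380098 / 0.0382627 ≈ 0.9934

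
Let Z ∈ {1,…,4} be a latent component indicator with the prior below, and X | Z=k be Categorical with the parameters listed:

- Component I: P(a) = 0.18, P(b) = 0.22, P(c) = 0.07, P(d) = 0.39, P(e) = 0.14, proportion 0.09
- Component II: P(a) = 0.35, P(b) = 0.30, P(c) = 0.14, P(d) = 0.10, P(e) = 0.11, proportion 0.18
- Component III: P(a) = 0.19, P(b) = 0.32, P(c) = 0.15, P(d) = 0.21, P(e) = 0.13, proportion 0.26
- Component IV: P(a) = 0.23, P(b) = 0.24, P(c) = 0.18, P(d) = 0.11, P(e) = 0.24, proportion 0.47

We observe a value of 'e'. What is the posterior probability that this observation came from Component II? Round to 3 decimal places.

0.111

Apply Bayes' rule: the posterior for each component is proportional to its prior times its likelihood at x.
Categorical probabilities:
  L_I = P(e | comp) = 0.14
  L_II = P(e | comp) = 0.11
  L_III = P(e | comp) = 0.13
  L_IV = P(e | comp) = 0.24
Weight by the priors:
  π_I·L_I = 0.09 × 0.14 = 0.0126
  π_II·L_II = 0.18 × 0.11 = 0.0198
  π_III·L_III = 0.26 × 0.13 = 0.0338
  π_IV·L_IV = 0.47 × 0.24 = 0.1128
Marginal: 0.0126 + 0.0198 + 0.0338 + 0.1128 = 0.179
P(Component II | 'e') = 0.0198 / 0.179 ≈ 0.111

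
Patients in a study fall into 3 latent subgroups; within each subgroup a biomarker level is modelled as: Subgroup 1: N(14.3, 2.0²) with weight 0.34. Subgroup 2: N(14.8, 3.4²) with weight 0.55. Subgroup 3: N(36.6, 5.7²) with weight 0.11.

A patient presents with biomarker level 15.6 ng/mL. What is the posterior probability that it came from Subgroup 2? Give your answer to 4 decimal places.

0.5334

By Bayes' theorem, P(k | x) = w_k f_k(x) / Σ_j w_j f_j(x).
Normal densities:
  L_1 = (1/(2.0·√(2π)))·exp(−(15.6−14.3)²/(2·2.0²)) = 0.199471·exp(-0.21125) = 0.161486
  L_2 = (1/(3.4·√(2π)))·exp(−(15.6−14.8)²/(2·3.4²)) = 0.117336·exp(-0.02768) = 0.114132
  L_3 = (1/(5.7·√(2π)))·exp(−(15.6−36.6)²/(2·5.7²)) = 0.069990·exp(-6.78670) = 7.89964e-05
Prior × likelihood for each component:
  w_1·L_1 = 0.34 × 0.161486 = 0.0549053
  w_2·L_2 = 0.55 × 0.114132 = 0.0627728
  w_3·L_3 = 0.11 × 7.89964e-05 = 8.6896e-06
Normaliser: 0.0549053 + 0.0627728 + 8.6896e-06 = 0.117687
P(Subgroup 2 | 15.6 ng/mL) ≈ 0.5334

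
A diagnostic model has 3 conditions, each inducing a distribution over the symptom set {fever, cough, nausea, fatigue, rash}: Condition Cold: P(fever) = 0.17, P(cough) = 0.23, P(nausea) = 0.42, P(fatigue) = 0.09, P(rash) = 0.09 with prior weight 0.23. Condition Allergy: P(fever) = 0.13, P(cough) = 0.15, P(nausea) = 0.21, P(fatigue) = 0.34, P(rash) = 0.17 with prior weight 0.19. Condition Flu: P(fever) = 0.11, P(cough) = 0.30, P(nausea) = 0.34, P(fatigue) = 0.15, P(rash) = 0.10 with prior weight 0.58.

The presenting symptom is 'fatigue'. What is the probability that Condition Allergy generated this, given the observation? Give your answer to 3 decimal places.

0.375

By Bayes' theorem, P(k | x) = P(Z=k) f_k(x) / Σ_j P(Z=j) f_j(x).
Component likelihoods at x = 'fatigue':
  f_Cold = 0.09
  f_Allergy = 0.34
  f_Flu = 0.15
Prior × likelihood for each component:
  P(Z=Cold)·f_Cold = 0.23 × 0.09 = 0.0207
  P(Z=Allergy)·f_Allergy = 0.19 × 0.34 = 0.0646
  P(Z=Flu)·f_Flu = 0.58 × 0.15 = 0.087
Sum: 0.0207 + 0.0646 + 0.087 = 0.1723
P(Condition Allergy | x) = 0.0646 / 0.1723 ≈ 0.375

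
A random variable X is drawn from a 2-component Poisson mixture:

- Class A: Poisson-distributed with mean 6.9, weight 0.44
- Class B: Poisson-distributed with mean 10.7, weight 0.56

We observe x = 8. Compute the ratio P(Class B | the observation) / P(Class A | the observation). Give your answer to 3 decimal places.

Only the two components matter; the odds are (π_i f_i(x)) / (π_j f_j(x)).
Evaluate each component's likelihood at the observed value:
  L_A = e^(−6.9)·6.9^8/8! = 0.128422
  L_B = e^(−10.7)·10.7^8/8! = 0.0960724
0.0538006 / 0.0565058 ≈ 0.952

0.952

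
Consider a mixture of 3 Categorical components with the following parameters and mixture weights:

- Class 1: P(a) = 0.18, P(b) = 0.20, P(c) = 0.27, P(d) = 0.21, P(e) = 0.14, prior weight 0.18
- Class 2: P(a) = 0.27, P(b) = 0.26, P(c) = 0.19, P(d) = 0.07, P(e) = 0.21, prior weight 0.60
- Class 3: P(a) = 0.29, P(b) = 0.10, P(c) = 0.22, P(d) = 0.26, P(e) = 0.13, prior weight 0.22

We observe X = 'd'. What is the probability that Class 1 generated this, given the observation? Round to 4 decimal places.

0.2759

By Bayes' theorem, P(k | x) = w_k f_k(x) / Σ_j w_j f_j(x).
Component likelihoods at x = 'd':
  p_1 = 0.21
  p_2 = 0.07
  p_3 = 0.26
Weight by the priors:
  w_1·p_1 = 0.18 × 0.21 = 0.0378
  w_2·p_2 = 0.60 × 0.07 = 0.042
  w_3·p_3 = 0.22 × 0.26 = 0.0572
Normaliser: 0.0378 + 0.042 + 0.0572 = 0.137
P(Class 1 | 'd') ≈ 0.2759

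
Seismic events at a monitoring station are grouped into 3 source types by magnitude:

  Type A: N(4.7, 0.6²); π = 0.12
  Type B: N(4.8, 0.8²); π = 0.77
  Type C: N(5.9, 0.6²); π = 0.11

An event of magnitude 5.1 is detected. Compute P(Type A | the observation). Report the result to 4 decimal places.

0.1414

By Bayes' theorem, P(k | x) = π_k f_k(x) / Σ_j π_j f_j(x).
Evaluate each component's likelihood at the observed value:
  f_A = (1/(0.6·√(2π)))·exp(−(5.1−4.7)²/(2·0.6²)) = 0.664904·exp(-0.22222) = 0.532413
  f_B = (1/(0.8·√(2π)))·exp(−(5.1−4.8)²/(2·0.8²)) = 0.498678·exp(-0.07031) = 0.464819
  f_C = (1/(0.6·√(2π)))·exp(−(5.1−5.9)²/(2·0.6²)) = 0.664904·exp(-0.88889) = 0.27335
Multiply by the mixture weights:
  π_A·f_A = 0.12 × 0.532413 = 0.0638896
  π_B·f_B = 0.77 × 0.464819 = 0.357911
  π_C·f_C = 0.11 × 0.27335 = 0.0300685
Denominator: 0.0638896 + 0.357911 + 0.0300685 = 0.451869
Responsibility of Type A: 0.0638896 / 0.451869 ≈ 0.1414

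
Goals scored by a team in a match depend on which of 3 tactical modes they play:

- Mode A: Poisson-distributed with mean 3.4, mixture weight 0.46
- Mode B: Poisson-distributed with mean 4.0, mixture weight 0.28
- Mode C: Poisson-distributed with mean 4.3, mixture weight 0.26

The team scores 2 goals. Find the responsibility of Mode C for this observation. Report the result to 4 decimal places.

By Bayes' theorem, P(k | x) = π_k f_k(x) / Σ_j π_j f_j(x).
Evaluate each component's likelihood at the observed value:
  p_A = 0.192898
  p_B = 0.146525
  p_C = 0.125441
Unnormalised posteriors:
  π_A·p_A = 0.46 × 0.192898 = 0.0887329
  π_B·p_B = 0.28 × 0.146525 = 0.041027
  π_C·p_C = 0.26 × 0.125441 = 0.0326147
Normaliser: 0.0887329 + 0.041027 + 0.0326147 = 0.162375
P(Mode C | 2 goals) = 0.0326147 / 0.162375 ≈ 0.2009

0.2009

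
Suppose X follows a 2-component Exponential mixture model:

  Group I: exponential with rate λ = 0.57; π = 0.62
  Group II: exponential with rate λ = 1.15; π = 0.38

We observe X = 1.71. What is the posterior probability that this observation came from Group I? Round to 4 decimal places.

Posterior ∝ prior × likelihood, so P(k | x) ∝ w_k f_k(x); normalise over all components.
Evaluate each component's likelihood at the observed value:
  f_I = 0.57·e^(−0.57·1.71) = 0.57·e^(−0.9747) = 0.215064
  f_II = 1.15·e^(−1.15·1.71) = 1.15·e^(−1.9665) = 0.160938
Prior × likelihood for each component:
  w_I·f_I = 0.62 × 0.215064 = 0.13334
  w_II·f_II = 0.38 × 0.160938 = 0.0611563
Marginal: 0.13334 + 0.0611563 = 0.194496
P(Group I | data) = 0.13334 / 0.194496 ≈ 0.6856

0.6856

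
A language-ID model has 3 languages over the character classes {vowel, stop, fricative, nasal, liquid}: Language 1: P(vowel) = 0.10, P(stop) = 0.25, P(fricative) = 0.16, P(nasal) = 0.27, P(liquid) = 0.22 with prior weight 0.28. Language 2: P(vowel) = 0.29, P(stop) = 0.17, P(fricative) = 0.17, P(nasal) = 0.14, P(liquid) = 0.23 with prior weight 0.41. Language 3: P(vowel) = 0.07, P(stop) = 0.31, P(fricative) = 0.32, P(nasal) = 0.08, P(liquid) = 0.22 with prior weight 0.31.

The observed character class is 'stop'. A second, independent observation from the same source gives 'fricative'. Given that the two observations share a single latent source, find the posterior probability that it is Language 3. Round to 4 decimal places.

By Bayes' theorem, P(k | x) = w_k f_k(x) / Σ_j w_j f_j(x).
Since both observations come from the same component, the likelihood for component k is f_k(x₁)·f_k(x₂).
  p_1 = [0.25] × [0.16] = 0.04
  p_2 = [0.17] × [0.17] = 0.0289
  p_3 = [0.31] × [0.32] = 0.0992
Prior × likelihood for each component:
  w_1·p_1 = 0.28 × 0.04 = 0.0112
  w_2·p_2 = 0.41 × 0.0289 = 0.011849
  w_3·p_3 = 0.31 × 0.0992 = 0.030752
Sum: 0.0112 + 0.011849 + 0.030752 = 0.053801
P(Language 3 | x₁, x₂) = 0.030752 / 0.053801 ≈ 0.5716

0.5716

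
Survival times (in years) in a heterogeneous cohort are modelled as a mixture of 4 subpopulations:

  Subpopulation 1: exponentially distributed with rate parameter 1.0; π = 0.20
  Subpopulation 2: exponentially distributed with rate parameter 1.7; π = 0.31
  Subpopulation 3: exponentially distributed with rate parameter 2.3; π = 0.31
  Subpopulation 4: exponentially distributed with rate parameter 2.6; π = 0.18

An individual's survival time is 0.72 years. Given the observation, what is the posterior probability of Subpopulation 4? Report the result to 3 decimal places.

By Bayes' theorem, P(k | x) = P(Z=k) f_k(x) / Σ_j P(Z=j) f_j(x).
Component likelihoods at x = 0.72 years:
  L_1 = 1.0·e^(−1.0·0.72) = 1.0·e^(−0.7200) = 0.486752
  L_2 = 1.7·e^(−1.7·0.72) = 1.7·e^(−1.2240) = 0.499888
  L_3 = 2.3·e^(−2.3·0.72) = 2.3·e^(−1.6560) = 0.439072
  L_4 = 2.6·e^(−2.6·0.72) = 2.6·e^(−1.8720) = 0.399921
Weight by the priors:
  P(Z=1)·L_1 = 0.20 × 0.486752 = 0.0973505
  P(Z=2)·L_2 = 0.31 × 0.499888 = 0.154965
  P(Z=3)·L_3 = 0.31 × 0.439072 = 0.136112
  P(Z=4)·L_4 = 0.18 × 0.399921 = 0.0719858
Marginal: 0.0973505 + 0.154965 + 0.136112 + 0.0719858 = 0.460414
P(Subpopulation 4 | x) ≈ 0.156

0.156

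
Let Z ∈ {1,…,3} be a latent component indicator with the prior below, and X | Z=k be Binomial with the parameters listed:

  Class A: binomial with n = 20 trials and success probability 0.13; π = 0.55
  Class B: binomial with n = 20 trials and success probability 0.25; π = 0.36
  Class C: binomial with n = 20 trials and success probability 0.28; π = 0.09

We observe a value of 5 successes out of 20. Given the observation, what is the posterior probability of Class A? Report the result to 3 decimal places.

The responsibility of component k is w_k f_k(x) divided by Σ_j w_j f_j(x).
Binomial probabilities:
  f_A = C(20,5)·0.13^5·0.87^15 = 15504·3.71293e-05·0.123819 = 0.071277
  f_B = C(20,5)·0.25^5·0.75^15 = 15504·0.000976562·0.0133635 = 0.202331
  f_C = C(20,5)·0.28^5·0.72^15 = 15504·0.00172104·0.00724415 = 0.193295
Prior × likelihood for each component:
  w_A·f_A = 0.55 × 0.071277 = 0.0392023
  w_B·f_B = 0.36 × 0.202331 = 0.0728392
  w_C·f_C = 0.09 × 0.193295 = 0.0173966
Marginal: 0.0392023 + 0.0728392 + 0.0173966 = 0.129438
So the posterior for Class A is 0.0392023 / 0.129438 ≈ 0.303.

0.303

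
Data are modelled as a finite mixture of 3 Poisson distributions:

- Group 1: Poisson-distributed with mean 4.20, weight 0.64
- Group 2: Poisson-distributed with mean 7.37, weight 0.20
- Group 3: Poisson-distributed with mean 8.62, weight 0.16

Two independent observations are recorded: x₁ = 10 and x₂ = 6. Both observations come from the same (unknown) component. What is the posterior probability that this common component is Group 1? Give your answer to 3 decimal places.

0.111

Apply Bayes' rule: the posterior for each component is proportional to its prior times its likelihood at x.
Since both observations come from the same component, the likelihood for component k is f_k(x₁)·f_k(x₂).
  p_1 = [e^(−4.20)·4.20^10/10! = 0.00705819] × [0.114321] = 0.0008069
  p_2 = [e^(−7.37)·7.37^10/10! = 0.0820657] × [0.140192] = 0.0115049
  p_3 = [e^(−8.62)·8.62^10/10! = 0.11264] × [0.102824] = 0.011582
Weight by the priors:
  π_1·p_1 = 0.64 × 0.0008069 = 0.000516416
  π_2·p_2 = 0.20 × 0.0115049 = 0.00230098
  π_3·p_3 = 0.16 × 0.011582 = 0.00185312
Sum: 0.000516416 + 0.00230098 + 0.00185312 = 0.00467052
P(Group 1 | x₁, x₂) ≈ 0.111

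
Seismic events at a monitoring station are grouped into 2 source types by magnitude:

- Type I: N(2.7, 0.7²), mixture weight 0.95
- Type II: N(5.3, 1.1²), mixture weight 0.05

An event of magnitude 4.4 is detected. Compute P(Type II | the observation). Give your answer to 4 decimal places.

The responsibility of component k is π_k f_k(x) divided by Σ_j π_j f_j(x).
Component likelihoods at x = 4.4:
  f_I = (1/(0.7·√(2π)))·exp(−(4.4−2.7)²/(2·0.7²)) = 0.569918·exp(-2.94898) = 0.0298598
  f_II = (1/(1.1·√(2π)))·exp(−(4.4−5.3)²/(2·1.1²)) = 0.362675·exp(-0.33471) = 0.25951
Prior × likelihood for each component:
  π_I·f_I = 0.95 × 0.0298598 = 0.0283668
  π_II·f_II = 0.05 × 0.25951 = 0.0129755
Sum: 0.0283668 + 0.0129755 = 0.0413423
P(Type II | data) ≈ 0.3139

0.3139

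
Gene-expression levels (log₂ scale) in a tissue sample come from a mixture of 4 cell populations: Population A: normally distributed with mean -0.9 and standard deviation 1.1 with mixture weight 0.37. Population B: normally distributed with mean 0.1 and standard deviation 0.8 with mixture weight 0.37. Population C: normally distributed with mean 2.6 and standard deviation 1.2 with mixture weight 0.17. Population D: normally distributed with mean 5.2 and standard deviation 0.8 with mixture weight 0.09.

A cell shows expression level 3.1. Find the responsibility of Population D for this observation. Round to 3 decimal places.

0.027

The responsibility of component k is P(Z=k) f_k(x) divided by Σ_j P(Z=j) f_j(x).
Evaluate each component's likelihood at the observed value:
  p_A = 0.000487696
  p_B = 0.000440745
  p_C = 0.30481
  p_D = 0.0159052
Unnormalised posteriors:
  P(Z=A)·p_A = 0.37 × 0.000487696 = 0.000180447
  P(Z=B)·p_B = 0.37 × 0.000440745 = 0.000163076
  P(Z=C)·p_C = 0.17 × 0.30481 = 0.0518178
  P(Z=D)·p_D = 0.09 × 0.0159052 = 0.00143147
Normaliser: 0.000180447 + 0.000163076 + 0.0518178 + 0.00143147 = 0.0535927
So the posterior for Population D is 0.00143147 / 0.0535927 ≈ 0.027.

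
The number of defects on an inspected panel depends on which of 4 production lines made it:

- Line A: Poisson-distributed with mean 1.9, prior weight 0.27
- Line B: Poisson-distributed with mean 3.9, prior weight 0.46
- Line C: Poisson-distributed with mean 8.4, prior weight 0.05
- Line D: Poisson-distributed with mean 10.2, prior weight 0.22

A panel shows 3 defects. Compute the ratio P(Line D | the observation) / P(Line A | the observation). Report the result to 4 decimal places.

0.0313

Since P(k|x) ∝ π_k f_k(x), the posterior odds are π_i f_i(x) / (π_j f_j(x)).
Evaluate each component's likelihood at the observed value:
  p_A = 0.170982
  p_B = 0.200122
  p_C = 0.0222133
  p_D = 0.00657424
Posterior odds = (π_D·p_D) / (π_A·p_A) = (0.22·0.00657424) / (0.27·0.170982) = 0.00144633 / 0.0461651 ≈ 0.0313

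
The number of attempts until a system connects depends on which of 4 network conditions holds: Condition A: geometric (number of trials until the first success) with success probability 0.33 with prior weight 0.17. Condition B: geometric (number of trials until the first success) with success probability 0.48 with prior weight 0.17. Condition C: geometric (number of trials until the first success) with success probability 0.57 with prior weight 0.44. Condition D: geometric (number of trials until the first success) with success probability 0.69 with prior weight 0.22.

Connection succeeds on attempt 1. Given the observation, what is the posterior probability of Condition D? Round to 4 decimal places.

P(component k | x) = π_k·f_k(x) / marginal(x), where marginal(x) = Σ_j π_j·f_j(x).
Component likelihoods at x = 1:
  L_A = 0.33·(1−0.33)^0 = 0.33·1 = 0.33
  L_B = 0.48·(1−0.48)^0 = 0.48·1 = 0.48
  L_C = 0.57·(1−0.57)^0 = 0.57·1 = 0.57
  L_D = 0.69·(1−0.69)^0 = 0.69·1 = 0.69
Multiply by the mixture weights:
  π_A·L_A = 0.17 × 0.33 = 0.0561
  π_B·L_B = 0.17 × 0.48 = 0.0816
  π_C·L_C = 0.44 × 0.57 = 0.2508
  π_D·L_D = 0.22 × 0.69 = 0.1518
Evidence: 0.0561 + 0.0816 + 0.2508 + 0.1518 = 0.5403
P(Condition D | x) = 0.1518 / 0.5403 ≈ 0.2810

0.2810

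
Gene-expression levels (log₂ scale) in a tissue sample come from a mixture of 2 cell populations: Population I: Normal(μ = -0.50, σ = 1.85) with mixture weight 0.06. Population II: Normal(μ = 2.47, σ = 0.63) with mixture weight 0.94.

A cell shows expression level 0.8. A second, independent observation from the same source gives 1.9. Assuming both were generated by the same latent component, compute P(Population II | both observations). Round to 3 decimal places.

Apply Bayes' rule: the posterior for each component is proportional to its prior times its likelihood at x.
Since both observations come from the same component, the likelihood for component k is f_k(x₁)·f_k(x₂).
  f_I = [0.168466] × [0.0929574] = 0.0156602
  f_II = [0.0188686] × [0.420547] = 0.00793512
Weight by the priors:
  π_I·f_I = 0.06 × 0.0156602 = 0.000939611
  π_II·f_II = 0.94 × 0.00793512 = 0.00745901
Sum: 0.000939611 + 0.00745901 = 0.00839862
P(Population II | data) = 0.00745901 / 0.00839862 ≈ 0.888

0.888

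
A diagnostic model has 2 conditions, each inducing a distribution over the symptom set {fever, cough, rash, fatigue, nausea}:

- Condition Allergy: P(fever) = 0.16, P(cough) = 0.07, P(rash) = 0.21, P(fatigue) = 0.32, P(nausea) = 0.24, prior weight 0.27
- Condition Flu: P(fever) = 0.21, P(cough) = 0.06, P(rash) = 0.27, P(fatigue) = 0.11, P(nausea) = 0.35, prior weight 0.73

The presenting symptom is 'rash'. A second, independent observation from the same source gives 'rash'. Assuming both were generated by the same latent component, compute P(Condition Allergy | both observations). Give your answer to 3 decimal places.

0.183

Apply Bayes' rule: the posterior for each component is proportional to its prior times its likelihood at x.
Since both observations come from the same component, the likelihood for component k is f_k(x₁)·f_k(x₂).
  p_Allergy = [0.21] × [0.21] = 0.0441
  p_Flu = [0.27] × [0.27] = 0.0729
Unnormalised posteriors:
  P(Z=Allergy)·p_Allergy = 0.27 × 0.0441 = 0.011907
  P(Z=Flu)·p_Flu = 0.73 × 0.0729 = 0.053217
Marginal: 0.011907 + 0.053217 = 0.065124
P(Condition Allergy | x₁, x₂) = 0.011907 / 0.065124 ≈ 0.183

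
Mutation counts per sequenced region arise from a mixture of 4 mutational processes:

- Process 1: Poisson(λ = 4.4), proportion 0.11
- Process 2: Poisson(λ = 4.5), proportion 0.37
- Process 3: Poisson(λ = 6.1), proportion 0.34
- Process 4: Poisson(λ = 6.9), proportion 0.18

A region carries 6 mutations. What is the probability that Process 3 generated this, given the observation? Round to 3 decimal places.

0.382

Apply Bayes' rule: the posterior for each component is proportional to its prior times its likelihood at x.
Poisson probabilities:
  f_1 = 0.123734
  f_2 = 0.12812
  f_3 = 0.160491
  f_4 = 0.151053
Multiply by the mixture weights:
  π_1·f_1 = 0.11 × 0.123734 = 0.0136107
  π_2·f_2 = 0.37 × 0.12812 = 0.0474045
  π_3·f_3 = 0.34 × 0.160491 = 0.0545669
  π_4·f_4 = 0.18 × 0.151053 = 0.0271896
Denominator: 0.0136107 + 0.0474045 + 0.0545669 + 0.0271896 = 0.142772
Responsibility of Process 3: 0.0545669 / 0.142772 ≈ 0.382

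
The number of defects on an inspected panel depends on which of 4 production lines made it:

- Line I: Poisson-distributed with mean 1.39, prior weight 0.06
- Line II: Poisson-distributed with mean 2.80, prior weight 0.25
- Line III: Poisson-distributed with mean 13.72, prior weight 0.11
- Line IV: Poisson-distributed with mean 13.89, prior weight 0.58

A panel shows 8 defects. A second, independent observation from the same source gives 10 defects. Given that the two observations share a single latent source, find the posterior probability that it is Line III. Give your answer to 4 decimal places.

0.1758

Posterior ∝ prior × likelihood, so P(k | x) ∝ P(Z=k) f_k(x); normalise over all components.
Since both observations come from the same component, the likelihood for component k is f_k(x₁)·f_k(x₂).
  f_I = [8.60852e-05] × [1.84806e-06] = 1.5909e-10
  f_II = [0.00569796] × [0.000496355] = 2.82821e-06
  f_III = [0.0342604] × [0.0716569] = 0.00245499
  f_IV = [0.0318968] × [0.0683768] = 0.002181
Unnormalised posteriors:
  P(Z=I)·f_I = 0.06 × 1.5909e-10 = 9.54543e-12
  P(Z=II)·f_II = 0.25 × 2.82821e-06 = 7.07053e-07
  P(Z=III)·f_III = 0.11 × 0.00245499 = 0.000270049
  P(Z=IV)·f_IV = 0.58 × 0.002181 = 0.00126498
Denominator: 9.54543e-12 + 7.07053e-07 + 0.000270049 + 0.00126498 = 0.00153574
P(Line III | x₁, x₂) = 0.000270049 / 0.00153574 ≈ 0.1758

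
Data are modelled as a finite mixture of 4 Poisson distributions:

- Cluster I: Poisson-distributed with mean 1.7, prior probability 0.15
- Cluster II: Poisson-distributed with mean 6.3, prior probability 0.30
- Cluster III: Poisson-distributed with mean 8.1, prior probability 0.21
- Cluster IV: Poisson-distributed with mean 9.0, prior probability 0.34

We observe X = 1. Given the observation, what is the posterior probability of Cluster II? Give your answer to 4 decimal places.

Posterior ∝ prior × likelihood, so P(k | x) ∝ π_k f_k(x); normalise over all components.
Component likelihoods at x = 1:
  p_I = 0.310562
  p_II = 0.0115687
  p_III = 0.00245867
  p_IV = 0.00111069
Prior × likelihood for each component:
  π_I·p_I = 0.15 × 0.310562 = 0.0465843
  π_II·p_II = 0.30 × 0.0115687 = 0.00347062
  π_III·p_III = 0.21 × 0.00245867 = 0.00051632
  π_IV·p_IV = 0.34 × 0.00111069 = 0.000377634
Sum: 0.0465843 + 0.00347062 + 0.00051632 + 0.000377634 = 0.0509489
P(Cluster II | 1) = 0.00347062 / 0.0509489 ≈ 0.0681

0.0681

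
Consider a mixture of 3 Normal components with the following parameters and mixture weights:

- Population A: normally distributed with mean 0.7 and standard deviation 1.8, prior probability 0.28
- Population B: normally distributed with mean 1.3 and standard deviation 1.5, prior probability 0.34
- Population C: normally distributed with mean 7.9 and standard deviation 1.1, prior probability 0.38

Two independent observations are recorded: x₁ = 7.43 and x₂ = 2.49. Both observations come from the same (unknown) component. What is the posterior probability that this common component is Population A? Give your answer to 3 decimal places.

By Bayes' theorem, P(k | x) = π_k f_k(x) / Σ_j π_j f_j(x).
Since both observations come from the same component, the likelihood for component k is f_k(x₁)·f_k(x₂).
  L_A = [(1/(1.8·√(2π)))·exp(−(7.43−0.7)²/(2·1.8²)) = 0.221635·exp(-6.98965) = 0.000204208] × [0.135175] = 2.76038e-05
  L_B = [(1/(1.5·√(2π)))·exp(−(7.43−1.3)²/(2·1.5²)) = 0.265962·exp(-8.35042) = 6.28458e-05] × [0.194156] = 1.22019e-05
  L_C = [(1/(1.1·√(2π)))·exp(−(7.43−7.9)²/(2·1.1²)) = 0.362675·exp(-0.09128) = 0.331035] × [2.02791e-06] = 6.7131e-07
Prior × likelihood for each component:
  π_A·L_A = 0.28 × 2.76038e-05 = 7.72908e-06
  π_B·L_B = 0.34 × 1.22019e-05 = 4.14865e-06
  π_C·L_C = 0.38 × 6.7131e-07 = 2.55098e-07
Evidence: 7.72908e-06 + 4.14865e-06 + 2.55098e-07 = 1.21328e-05
So the posterior for Population A is 7.72908e-06 / 1.21328e-05 ≈ 0.637.

0.637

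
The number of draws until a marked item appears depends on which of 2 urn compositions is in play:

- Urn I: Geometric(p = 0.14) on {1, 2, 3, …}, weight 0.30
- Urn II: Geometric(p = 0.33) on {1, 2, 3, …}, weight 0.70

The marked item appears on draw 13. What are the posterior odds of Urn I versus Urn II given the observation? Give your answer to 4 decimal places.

Only the two components matter; the odds are (w_i f_i(x)) / (w_j f_j(x)).
Component likelihoods at x = 13:
  L_I = 0.0229145
  L_II = 0.0027003
0.00687434 / 0.00189021 ≈ 3.6368

3.6368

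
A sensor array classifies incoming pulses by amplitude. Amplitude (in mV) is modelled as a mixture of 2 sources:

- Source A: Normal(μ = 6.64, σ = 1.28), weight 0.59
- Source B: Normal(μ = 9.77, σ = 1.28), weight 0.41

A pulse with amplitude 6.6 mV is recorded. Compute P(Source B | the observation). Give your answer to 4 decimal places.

Posterior ∝ prior × likelihood, so P(k | x) ∝ π_k f_k(x); normalise over all components.
Component likelihoods at x = 6.6 mV:
  p_A = 0.311522
  p_B = 0.0145164
Prior × likelihood for each component:
  π_A·p_A = 0.59 × 0.311522 = 0.183798
  π_B·p_B = 0.41 × 0.0145164 = 0.0059517
Denominator: 0.183798 + 0.0059517 = 0.189749
So the posterior for Source B is 0.0059517 / 0.189749 ≈ 0.0314.

0.0314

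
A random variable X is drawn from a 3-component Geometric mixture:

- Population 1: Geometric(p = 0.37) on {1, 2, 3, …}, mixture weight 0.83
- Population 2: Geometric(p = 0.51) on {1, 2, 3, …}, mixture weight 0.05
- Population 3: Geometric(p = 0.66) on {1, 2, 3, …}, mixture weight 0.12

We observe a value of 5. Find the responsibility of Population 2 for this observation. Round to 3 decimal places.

Posterior ∝ prior × likelihood, so P(k | x) ∝ π_k f_k(x); normalise over all components.
Evaluate each component's likelihood at the observed value:
  f_1 = 0.058286
  f_2 = 0.0294005
  f_3 = 0.00881982
Multiply by the mixture weights:
  π_1·f_1 = 0.83 × 0.058286 = 0.0483773
  π_2·f_2 = 0.05 × 0.0294005 = 0.00147002
  π_3·f_3 = 0.12 × 0.00881982 = 0.00105838
Denominator: 0.0483773 + 0.00147002 + 0.00105838 = 0.0509057
P(Population 2 | x) = 0.00147002 / 0.0509057 ≈ 0.029

0.029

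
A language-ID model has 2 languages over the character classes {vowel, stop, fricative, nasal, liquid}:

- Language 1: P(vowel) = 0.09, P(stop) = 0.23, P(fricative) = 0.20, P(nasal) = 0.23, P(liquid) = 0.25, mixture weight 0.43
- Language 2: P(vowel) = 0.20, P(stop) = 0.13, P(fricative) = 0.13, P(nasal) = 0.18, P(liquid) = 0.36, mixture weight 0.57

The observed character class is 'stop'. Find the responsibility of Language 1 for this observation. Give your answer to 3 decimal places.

0.572

Apply Bayes' rule: the posterior for each component is proportional to its prior times its likelihood at x.
Evaluate each component's likelihood at the observed value:
  f_1 = P(stop | comp) = 0.23
  f_2 = P(stop | comp) = 0.13
Weight by the priors:
  P(Z=1)·f_1 = 0.43 × 0.23 = 0.0989
  P(Z=2)·f_2 = 0.57 × 0.13 = 0.0741
Evidence: 0.0989 + 0.0741 = 0.173
Responsibility of Language 1: 0.0989 / 0.173 ≈ 0.572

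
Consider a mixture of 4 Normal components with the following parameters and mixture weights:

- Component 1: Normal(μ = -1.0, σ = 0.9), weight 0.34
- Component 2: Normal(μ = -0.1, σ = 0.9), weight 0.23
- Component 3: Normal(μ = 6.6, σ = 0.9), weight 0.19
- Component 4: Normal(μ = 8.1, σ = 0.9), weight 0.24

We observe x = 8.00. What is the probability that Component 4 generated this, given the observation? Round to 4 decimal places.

The responsibility of component k is π_k f_k(x) divided by Σ_j π_j f_j(x).
Component likelihoods at x = 8.00:
  L_1 = 8.54955e-23
  L_2 = 1.1422e-18
  L_3 = 0.132198
  L_4 = 0.440541
Prior × likelihood for each component:
  π_1·L_1 = 0.34 × 8.54955e-23 = 2.90685e-23
  π_2·L_2 = 0.23 × 1.1422e-18 = 2.62705e-19
  π_3·L_3 = 0.19 × 0.132198 = 0.0251176
  π_4·L_4 = 0.24 × 0.440541 = 0.10573
Evidence: 2.90685e-23 + 2.62705e-19 + 0.0251176 + 0.10573 = 0.130848
Responsibility of Component 4: 0.10573 / 0.130848 ≈ 0.8080

0.8080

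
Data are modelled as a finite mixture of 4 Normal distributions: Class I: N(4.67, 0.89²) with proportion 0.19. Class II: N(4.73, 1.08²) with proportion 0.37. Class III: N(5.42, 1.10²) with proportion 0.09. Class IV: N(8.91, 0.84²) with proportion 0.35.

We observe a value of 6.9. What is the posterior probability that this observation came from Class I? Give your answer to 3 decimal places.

By Bayes' theorem, P(k | x) = π_k f_k(x) / Σ_j π_j f_j(x).
Component likelihoods at x = 6.9:
  p_I = 0.0194197
  p_II = 0.0490723
  p_III = 0.146699
  p_IV = 0.0271204
Multiply by the mixture weights:
  π_I·p_I = 0.19 × 0.0194197 = 0.00368975
  π_II·p_II = 0.37 × 0.0490723 = 0.0181567
  π_III·p_III = 0.09 × 0.146699 = 0.0132029
  π_IV·p_IV = 0.35 × 0.0271204 = 0.00949215
Marginal: 0.00368975 + 0.0181567 + 0.0132029 + 0.00949215 = 0.0445416
So the posterior for Class I is 0.00368975 / 0.0445416 ≈ 0.083.

0.083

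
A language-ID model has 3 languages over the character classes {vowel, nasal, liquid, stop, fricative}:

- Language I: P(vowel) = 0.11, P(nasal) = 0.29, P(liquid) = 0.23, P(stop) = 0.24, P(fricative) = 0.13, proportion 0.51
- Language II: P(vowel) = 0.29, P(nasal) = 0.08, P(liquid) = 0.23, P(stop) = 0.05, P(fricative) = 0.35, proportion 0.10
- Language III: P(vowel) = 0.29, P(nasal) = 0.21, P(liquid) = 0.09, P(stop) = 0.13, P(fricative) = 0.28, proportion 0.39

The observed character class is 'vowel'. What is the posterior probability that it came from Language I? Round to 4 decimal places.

P(component k | x) = P(Z=k)·f_k(x) / marginal(x), where marginal(x) = Σ_j P(Z=j)·f_j(x).
Evaluate each component's likelihood at the observed value:
  L_I = P(vowel | comp) = 0.11
  L_II = P(vowel | comp) = 0.29
  L_III = P(vowel | comp) = 0.29
Unnormalised posteriors:
  P(Z=I)·L_I = 0.51 × 0.11 = 0.0561
  P(Z=II)·L_II = 0.10 × 0.29 = 0.029
  P(Z=III)·L_III = 0.39 × 0.29 = 0.1131
Marginal: 0.0561 + 0.029 + 0.1131 = 0.1982
P(Language I | 'vowel') ≈ 0.2830

0.2830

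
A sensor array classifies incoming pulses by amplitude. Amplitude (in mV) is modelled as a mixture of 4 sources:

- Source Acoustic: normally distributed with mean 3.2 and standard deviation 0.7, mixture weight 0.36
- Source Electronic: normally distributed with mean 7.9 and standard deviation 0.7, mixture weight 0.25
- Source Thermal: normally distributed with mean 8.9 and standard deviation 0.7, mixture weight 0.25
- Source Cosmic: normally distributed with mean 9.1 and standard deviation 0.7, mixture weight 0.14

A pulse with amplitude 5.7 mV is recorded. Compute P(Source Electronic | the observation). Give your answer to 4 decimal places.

0.7428

The responsibility of component k is P(Z=k) f_k(x) divided by Σ_j P(Z=j) f_j(x).
Component likelihoods at x = 5.7 mV:
  L_Acoustic = 0.000968449
  L_Electronic = 0.00408253
  L_Thermal = 1.6515e-05
  L_Cosmic = 4.29447e-06
Multiply by the mixture weights:
  P(Z=Acoustic)·L_Acoustic = 0.36 × 0.000968449 = 0.000348642
  P(Z=Electronic)·L_Electronic = 0.25 × 0.00408253 = 0.00102063
  P(Z=Thermal)·L_Thermal = 0.25 × 1.6515e-05 = 4.12874e-06
  P(Z=Cosmic)·L_Cosmic = 0.14 × 4.29447e-06 = 6.01226e-07
Denominator: 0.000348642 + 0.00102063 + 4.12874e-06 + 6.01226e-07 = 0.001374
P(Source Electronic | data) = 0.00102063 / 0.001374 ≈ 0.7428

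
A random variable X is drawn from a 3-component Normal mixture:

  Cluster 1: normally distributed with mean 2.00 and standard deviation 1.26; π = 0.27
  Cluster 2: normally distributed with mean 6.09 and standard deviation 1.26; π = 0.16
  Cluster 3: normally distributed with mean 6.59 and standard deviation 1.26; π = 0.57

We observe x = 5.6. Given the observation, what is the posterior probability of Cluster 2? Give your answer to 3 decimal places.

P(component k | x) = P(Z=k)·f_k(x) / marginal(x), where marginal(x) = Σ_j P(Z=j)·f_j(x).
Normal densities:
  p_1 = 0.00534452
  p_2 = 0.293562
  p_3 = 0.232533
Prior × likelihood for each component:
  P(Z=1)·p_1 = 0.27 × 0.00534452 = 0.00144302
  P(Z=2)·p_2 = 0.16 × 0.293562 = 0.0469699
  P(Z=3)·p_3 = 0.57 × 0.232533 = 0.132544
Evidence: 0.00144302 + 0.0469699 + 0.132544 = 0.180957
Responsibility of Cluster 2: 0.0469699 / 0.180957 ≈ 0.260

0.260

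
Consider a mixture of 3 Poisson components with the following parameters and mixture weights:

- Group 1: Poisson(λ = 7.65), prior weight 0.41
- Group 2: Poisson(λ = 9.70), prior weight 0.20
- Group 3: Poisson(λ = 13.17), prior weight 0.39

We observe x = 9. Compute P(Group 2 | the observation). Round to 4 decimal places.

P(component k | x) = w_k·f_k(x) / marginal(x), where marginal(x) = Σ_j w_j·f_j(x).
Evaluate each component's likelihood at the observed value:
  L_1 = 0.117716
  L_2 = 0.128388
  L_3 = 0.0626398
Multiply by the mixture weights:
  w_1·L_1 = 0.41 × 0.117716 = 0.0482637
  w_2·L_2 = 0.20 × 0.128388 = 0.0256777
  w_3·L_3 = 0.39 × 0.0626398 = 0.0244295
Denominator: 0.0482637 + 0.0256777 + 0.0244295 = 0.098371
P(Group 2 | data) ≈ 0.2610

0.2610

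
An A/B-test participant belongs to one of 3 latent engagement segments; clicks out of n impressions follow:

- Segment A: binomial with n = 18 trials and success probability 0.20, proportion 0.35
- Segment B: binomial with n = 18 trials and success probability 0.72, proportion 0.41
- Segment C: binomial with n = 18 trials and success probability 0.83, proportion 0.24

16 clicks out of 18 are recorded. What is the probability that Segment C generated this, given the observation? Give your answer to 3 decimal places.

0.677

By Bayes' theorem, P(k | x) = π_k f_k(x) / Σ_j π_j f_j(x).
Component likelihoods at x = 16 clicks out of 18:
  f_A = 6.41729e-10
  f_B = 0.0625644
  f_C = 0.224305
Weight by the priors:
  π_A·f_A = 0.35 × 6.41729e-10 = 2.24605e-10
  π_B·f_B = 0.41 × 0.0625644 = 0.0256514
  π_C·f_C = 0.24 × 0.224305 = 0.0538332
Evidence: 2.24605e-10 + 0.0256514 + 0.0538332 = 0.0794846
P(Segment C | x) = 0.0538332 / 0.0794846 ≈ 0.677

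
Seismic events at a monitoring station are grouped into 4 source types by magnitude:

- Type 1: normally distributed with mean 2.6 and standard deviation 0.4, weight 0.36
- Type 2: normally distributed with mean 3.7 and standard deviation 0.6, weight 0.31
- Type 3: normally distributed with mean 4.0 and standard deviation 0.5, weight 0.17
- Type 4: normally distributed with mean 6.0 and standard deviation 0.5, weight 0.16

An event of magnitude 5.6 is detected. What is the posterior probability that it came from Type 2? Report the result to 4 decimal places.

By Bayes' theorem, P(k | x) = P(Z=k) f_k(x) / Σ_j P(Z=j) f_j(x).
Normal densities:
  f_1 = 6.0858e-13
  f_2 = 0.00441829
  f_3 = 0.00476818
  f_4 = 0.579383
Weight by the priors:
  P(Z=1)·f_1 = 0.36 × 6.0858e-13 = 2.19089e-13
  P(Z=2)·f_2 = 0.31 × 0.00441829 = 0.00136967
  P(Z=3)·f_3 = 0.17 × 0.00476818 = 0.00081059
  P(Z=4)·f_4 = 0.16 × 0.579383 = 0.0927013
Marginal: 2.19089e-13 + 0.00136967 + 0.00081059 + 0.0927013 = 0.0948816
P(Type 2 | x) = 0.00136967 / 0.0948816 ≈ 0.0144

0.0144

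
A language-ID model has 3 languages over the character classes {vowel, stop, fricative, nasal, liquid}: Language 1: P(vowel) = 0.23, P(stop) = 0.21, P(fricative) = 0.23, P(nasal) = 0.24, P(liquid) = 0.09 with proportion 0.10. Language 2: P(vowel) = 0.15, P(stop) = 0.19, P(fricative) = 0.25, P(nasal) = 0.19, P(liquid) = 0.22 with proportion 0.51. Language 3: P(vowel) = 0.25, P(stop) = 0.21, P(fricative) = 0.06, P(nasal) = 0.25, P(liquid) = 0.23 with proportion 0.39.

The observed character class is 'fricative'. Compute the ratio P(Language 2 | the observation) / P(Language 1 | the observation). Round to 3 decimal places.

5.543

Since P(k|x) ∝ π_k f_k(x), the posterior odds are π_i f_i(x) / (π_j f_j(x)).
Categorical probabilities:
  f_1 = 0.23
  f_2 = 0.25
  f_3 = 0.06
0.1275 / 0.023 ≈ 5.543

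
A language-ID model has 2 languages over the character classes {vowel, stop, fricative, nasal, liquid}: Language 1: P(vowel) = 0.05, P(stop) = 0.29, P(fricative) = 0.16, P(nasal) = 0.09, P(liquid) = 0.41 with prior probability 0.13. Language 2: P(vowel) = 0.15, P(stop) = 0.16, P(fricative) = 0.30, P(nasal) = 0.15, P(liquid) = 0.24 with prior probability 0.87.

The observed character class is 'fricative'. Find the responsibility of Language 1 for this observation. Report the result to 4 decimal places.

0.0738

P(component k | x) = w_k·f_k(x) / marginal(x), where marginal(x) = Σ_j w_j·f_j(x).
Evaluate each component's likelihood at the observed value:
  L_1 = P(fricative | comp) = 0.16
  L_2 = P(fricative | comp) = 0.30
Weight by the priors:
  w_1·L_1 = 0.13 × 0.16 = 0.0208
  w_2·L_2 = 0.87 × 0.3 = 0.261
Normaliser: 0.0208 + 0.261 = 0.2818
Responsibility of Language 1: 0.0208 / 0.2818 ≈ 0.0738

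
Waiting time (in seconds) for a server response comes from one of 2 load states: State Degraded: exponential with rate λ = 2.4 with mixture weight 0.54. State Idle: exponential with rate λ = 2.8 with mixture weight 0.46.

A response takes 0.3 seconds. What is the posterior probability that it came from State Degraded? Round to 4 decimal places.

0.5315

P(component k | x) = P(Z=k)·f_k(x) / marginal(x), where marginal(x) = Σ_j P(Z=j)·f_j(x).
Component likelihoods at x = 0.3 seconds:
  L_Degraded = 1.16821
  L_Idle = 1.20879
Prior × likelihood for each component:
  P(Z=Degraded)·L_Degraded = 0.54 × 1.16821 = 0.630831
  P(Z=Idle)·L_Idle = 0.46 × 1.20879 = 0.556043
Normaliser: 0.630831 + 0.556043 = 1.18687
So the posterior for State Degraded is 0.630831 / 1.18687 ≈ 0.5315.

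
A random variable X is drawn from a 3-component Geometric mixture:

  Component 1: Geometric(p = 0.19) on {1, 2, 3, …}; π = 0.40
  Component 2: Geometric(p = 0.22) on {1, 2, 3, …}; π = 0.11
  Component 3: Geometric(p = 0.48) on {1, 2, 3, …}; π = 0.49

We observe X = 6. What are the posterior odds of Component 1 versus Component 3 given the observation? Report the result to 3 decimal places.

Only the two components matter; the odds are (P(Z=i) f_i(x)) / (P(Z=j) f_j(x)).
Evaluate each component's likelihood at the observed value:
  f_1 = 0.0662489
  f_2 = 0.0635178
  f_3 = 0.0182498
Odds = (0.40/0.49) × (0.0662489/0.0182498) = 0.816327 × 3.63012 ≈ 2.963

2.963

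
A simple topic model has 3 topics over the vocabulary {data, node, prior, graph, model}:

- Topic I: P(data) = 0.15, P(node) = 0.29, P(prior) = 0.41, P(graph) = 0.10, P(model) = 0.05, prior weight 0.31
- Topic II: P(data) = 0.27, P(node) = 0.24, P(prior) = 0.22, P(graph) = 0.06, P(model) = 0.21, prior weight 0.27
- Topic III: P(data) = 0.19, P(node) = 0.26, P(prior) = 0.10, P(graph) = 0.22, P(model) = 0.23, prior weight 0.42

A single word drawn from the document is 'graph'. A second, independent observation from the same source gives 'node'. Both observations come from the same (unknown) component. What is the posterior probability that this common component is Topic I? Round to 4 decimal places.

0.2436

P(component k | x) = π_k·f_k(x) / marginal(x), where marginal(x) = Σ_j π_j·f_j(x).
Since both observations come from the same component, the likelihood for component k is f_k(x₁)·f_k(x₂).
  L_I = [P(graph | comp) = 0.10] × [0.29] = 0.029
  L_II = [P(graph | comp) = 0.06] × [0.24] = 0.0144
  L_III = [P(graph | comp) = 0.22] × [0.26] = 0.0572
Multiply by the mixture weights:
  π_I·L_I = 0.31 × 0.029 = 0.00899
  π_II·L_II = 0.27 × 0.0144 = 0.003888
  π_III·L_III = 0.42 × 0.0572 = 0.024024
Marginal: 0.00899 + 0.003888 + 0.024024 = 0.036902
P(Topic I | x₁,x₂) = 0.00899 / 0.036902 ≈ 0.2436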